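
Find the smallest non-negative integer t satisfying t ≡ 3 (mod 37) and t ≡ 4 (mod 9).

From t ≡ 3 (mod 37) write t = 3 + 37s. Substituting into t ≡ 4 (mod 9) gives 37s ≡ 1 (mod 9), and since 1⁻¹ ≡ 1 (mod 9), s ≡ 1. Hence t ≡ 3 + 37·1 = 40 (mod 333).

40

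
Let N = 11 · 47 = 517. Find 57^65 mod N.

406

Mod 11: 57 ≡ 2; by Fermat, exponent reduces to 65 mod 10 = 5; 2^5 ≡ 10 (mod 11).
Mod 47: 57 ≡ 10; by Fermat, exponent reduces to 65 mod 46 = 19; 10^19 ≡ 30 (mod 47).
Combine by CRT: x ≡ 10 (mod 11), x ≡ 30 (mod 47) ⇒ x ≡ 406 (mod 517).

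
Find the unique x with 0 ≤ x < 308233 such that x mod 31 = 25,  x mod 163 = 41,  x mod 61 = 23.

The moduli are pairwise coprime; N = 31·163·61 = 308233.
N/31 = 9943; 9943 ≡ 23 (mod 31); 23·27 ≡ 1, so inverse 27.
N/163 = 1891; 1891 ≡ 98 (mod 163); 98·5 ≡ 1, so inverse 5.
N/61 = 5053; 5053 ≡ 51 (mod 61); 51·6 ≡ 1, so inverse 6.
x ≡ 25·9943·27 + 41·1891·5 + 23·5053·6 = 7796494.
7796494 mod 308233 = 90669.

90669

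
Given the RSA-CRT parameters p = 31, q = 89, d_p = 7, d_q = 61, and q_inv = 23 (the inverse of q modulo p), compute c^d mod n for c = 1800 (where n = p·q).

m₁ = c^(d_p) mod p: c ≡ 2 (mod 31), and 2^7 mod 31 = 4.
m₂ = c^(d_q) mod q: c ≡ 20 (mod 89), and 20^61 mod 89 = 71.
h = q_inv·(m₁ − m₂) mod p = 23·(4 − 71) mod 31 = 9.
m = m₂ + h·q = 71 + 9·89 = 872.

872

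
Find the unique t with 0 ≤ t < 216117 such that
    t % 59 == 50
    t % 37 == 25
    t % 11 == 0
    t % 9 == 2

55451

The moduli are pairwise coprime; N = 59·37·11·9 = 216117.
N/59 = 3663; 3663 ≡ 5 (mod 59); 5·12 ≡ 1, so inverse 12.
N/37 = 5841; 5841 ≡ 32 (mod 37); 32·22 ≡ 1, so inverse 22.
N/11 = 19647; 19647 ≡ 1 (mod 11), inverse 1.
N/9 = 24013; 24013 ≡ 1 (mod 9), inverse 1.
t ≡ 50·3663·12 + 25·5841·22 + 0·19647·1 + 2·24013·1 = 5458376.
5458376 mod 216117 = 55451.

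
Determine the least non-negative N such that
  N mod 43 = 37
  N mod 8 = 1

From N ≡ 37 (mod 43) write N = 37 + 43t. Substituting into N ≡ 1 (mod 8) gives 43t ≡ 4 (mod 8), and since 3⁻¹ ≡ 3 (mod 8), t ≡ 4. Hence N ≡ 37 + 43·4 = 209 (mod 344).

209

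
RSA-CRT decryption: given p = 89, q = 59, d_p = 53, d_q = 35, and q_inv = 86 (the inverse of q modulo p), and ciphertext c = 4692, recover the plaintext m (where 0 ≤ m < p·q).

m₁ = c^(d_p) mod p: c ≡ 64 (mod 89), and 64^53 mod 89 = 45.
m₂ = c^(d_q) mod q: c ≡ 31 (mod 59), and 31^35 mod 59 = 43.
h = q_inv·(m₁ − m₂) mod p = 86·(45 − 43) mod 89 = 83.
m = m₂ + h·q = 43 + 83·59 = 4940.

4940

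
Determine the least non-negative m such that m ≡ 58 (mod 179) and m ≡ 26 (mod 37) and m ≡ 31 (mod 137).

From m ≡ 58 (mod 179) write m = 58 + 179t. Substituting into m ≡ 26 (mod 37) gives 179t ≡ 5 (mod 37), and since 31⁻¹ ≡ 6 (mod 37), t ≡ 30. Hence m ≡ 58 + 179·30 = 5428 (mod 6623).
From m ≡ 5428 (mod 6623) write m = 5428 + 6623t. Substituting into m ≡ 31 (mod 137) gives 6623t ≡ 83 (mod 137), and since 47⁻¹ ≡ 35 (mod 137), t ≡ 28. Hence m ≡ 5428 + 6623·28 = 190872 (mod 907351).

190872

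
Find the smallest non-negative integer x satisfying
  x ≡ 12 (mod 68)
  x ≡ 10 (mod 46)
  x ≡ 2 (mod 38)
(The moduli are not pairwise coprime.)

1712

gcd(68, 46) = 2 and 2 | (10 − 12), so the pair is consistent; merging gives x ≡ 148 (mod 1564), where 1564 = lcm(68, 46).
gcd(1564, 38) = 2 and 2 | (2 − 148), so the pair is consistent; merging gives x ≡ 1712 (mod 29716), where 29716 = lcm(1564, 38).
The solution is unique modulo lcm(68, 46, 38) = 29716.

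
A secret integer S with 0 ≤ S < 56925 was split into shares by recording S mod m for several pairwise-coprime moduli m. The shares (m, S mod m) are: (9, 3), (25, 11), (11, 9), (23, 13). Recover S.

13836

The moduli are pairwise coprime; N = 9·25·11·23 = 56925.
N/9 = 6325; 6325 ≡ 7 (mod 9); 7·4 ≡ 1, so inverse 4.
N/25 = 2277; 2277 ≡ 2 (mod 25); 2·13 ≡ 1, so inverse 13.
N/11 = 5175; 5175 ≡ 5 (mod 11); 5·9 ≡ 1, so inverse 9.
N/23 = 2475; 2475 ≡ 14 (mod 23); 14·5 ≡ 1, so inverse 5.
S ≡ 3·6325·4 + 11·2277·13 + 9·5175·9 + 13·2475·5 = 981561.
981561 mod 56925 = 13836.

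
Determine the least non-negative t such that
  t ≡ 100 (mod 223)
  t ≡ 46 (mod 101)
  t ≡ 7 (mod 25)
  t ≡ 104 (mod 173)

The moduli are pairwise coprime; N = 223·101·25·173 = 97411975.
N/223 = 436825; 436825 ≡ 191 (mod 223); 191·216 ≡ 1, so inverse 216.
N/101 = 964475; 964475 ≡ 26 (mod 101); 26·35 ≡ 1, so inverse 35.
N/25 = 3896479; 3896479 ≡ 4 (mod 25); 4·19 ≡ 1, so inverse 19.
N/173 = 563075; 563075 ≡ 133 (mod 173); 133·160 ≡ 1, so inverse 160.
t ≡ 100·436825·216 + 46·964475·35 + 7·3896479·19 + 104·563075·160 = 20876024457.
20876024457 mod 97411975 = 29861807.

29861807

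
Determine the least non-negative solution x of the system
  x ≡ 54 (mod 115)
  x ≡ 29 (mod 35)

gcd(115, 35) = 5 and 5 | (29 − 54), so the pair is consistent; merging gives x ≡ 169 (mod 805), where 805 = lcm(115, 35).
The solution is unique modulo lcm(115, 35) = 805.

169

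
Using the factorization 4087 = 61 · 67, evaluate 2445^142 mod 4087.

Mod 61: 2445 ≡ 5; by Fermat, exponent reduces to 142 mod 60 = 22; 5^22 ≡ 16 (mod 61).
Mod 67: 2445 ≡ 33; by Fermat, exponent reduces to 142 mod 66 = 10; 33^10 ≡ 60 (mod 67).
Combine by CRT: x ≡ 16 (mod 61), x ≡ 60 (mod 67) ⇒ x ≡ 931 (mod 4087).

931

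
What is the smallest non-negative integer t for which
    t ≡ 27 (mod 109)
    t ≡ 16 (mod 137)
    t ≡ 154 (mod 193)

The moduli are pairwise coprime; N = 109·137·193 = 2882069.
N/109 = 26441; 26441 ≡ 63 (mod 109); 63·45 ≡ 1, so inverse 45.
N/137 = 21037; 21037 ≡ 76 (mod 137); 76·128 ≡ 1, so inverse 128.
N/193 = 14933; 14933 ≡ 72 (mod 193); 72·126 ≡ 1, so inverse 126.
t ≡ 27·26441·45 + 16·21037·128 + 154·14933·126 = 364969523.
364969523 mod 2882069 = 1828829.

1828829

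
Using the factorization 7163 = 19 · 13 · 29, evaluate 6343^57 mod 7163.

2196

Mod 19: 6343 ≡ 16; by Fermat, exponent reduces to 57 mod 18 = 3; 16^3 ≡ 11 (mod 19).
Mod 13: 6343 ≡ 12; by Fermat, exponent reduces to 57 mod 12 = 9; 12^9 ≡ 12 (mod 13).
Mod 29: 6343 ≡ 21; by Fermat, exponent reduces to 57 mod 28 = 1; 21^1 ≡ 21 (mod 29).
Combine by CRT: x ≡ 11 (mod 19), x ≡ 12 (mod 13), x ≡ 21 (mod 29) ⇒ x ≡ 2196 (mod 7163).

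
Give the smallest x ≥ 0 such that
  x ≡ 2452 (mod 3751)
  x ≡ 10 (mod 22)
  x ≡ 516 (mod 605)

Combine the congruences pairwise.
gcd(3751, 22) = 11 and 11 | (10 − 2452), so the pair is consistent; merging gives x ≡ 2452 (mod 7502), where 7502 = lcm(3751, 22).
gcd(7502, 605) = 121 and 121 | (516 − 2452), so the pair is consistent; merging gives x ≡ 17456 (mod 37510), where 37510 = lcm(7502, 605).
The solution is unique modulo lcm(3751, 22, 605) = 37510.

17456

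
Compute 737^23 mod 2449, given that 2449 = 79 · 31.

1912

Mod 79: 737 ≡ 26; 26^23 ≡ 16 (mod 79).
Mod 31: 737 ≡ 24; 24^23 ≡ 21 (mod 31).
Combine by CRT: x ≡ 16 (mod 79), x ≡ 21 (mod 31) ⇒ x ≡ 1912 (mod 2449).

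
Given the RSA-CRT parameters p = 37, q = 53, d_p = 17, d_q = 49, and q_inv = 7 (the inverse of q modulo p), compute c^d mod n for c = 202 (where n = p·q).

568

m₁ = c^(d_p) mod p: c ≡ 17 (mod 37), and 17^17 mod 37 = 13.
m₂ = c^(d_q) mod q: c ≡ 43 (mod 53), and 43^49 mod 53 = 38.
h = q_inv·(m₁ − m₂) mod p = 7·(13 − 38) mod 37 = 10.
m = m₂ + h·q = 38 + 10·53 = 568.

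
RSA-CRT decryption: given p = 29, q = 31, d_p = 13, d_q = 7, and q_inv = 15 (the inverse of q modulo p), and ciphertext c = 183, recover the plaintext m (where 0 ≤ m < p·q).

m₁ = c^(d_p) mod p: c ≡ 9 (mod 29), and 9^13 mod 29 = 13.
m₂ = c^(d_q) mod q: c ≡ 28 (mod 31), and 28^7 mod 31 = 14.
h = q_inv·(m₁ − m₂) mod p = 15·(13 − 14) mod 29 = 14.
m = m₂ + h·q = 14 + 14·31 = 448.

448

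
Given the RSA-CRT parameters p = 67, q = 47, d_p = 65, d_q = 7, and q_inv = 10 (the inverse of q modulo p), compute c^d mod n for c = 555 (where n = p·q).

m₁ = c^(d_p) mod p: c ≡ 19 (mod 67), and 19^65 mod 67 = 60.
m₂ = c^(d_q) mod q: c ≡ 38 (mod 47), and 38^7 mod 47 = 33.
h = q_inv·(m₁ − m₂) mod p = 10·(60 − 33) mod 67 = 2.
m = m₂ + h·q = 33 + 2·47 = 127.

127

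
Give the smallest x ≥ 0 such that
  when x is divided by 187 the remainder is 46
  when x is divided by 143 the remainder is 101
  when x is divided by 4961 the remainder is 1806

gcd(187, 143) = 11 and 11 | (101 − 46), so the pair is consistent; merging gives x ≡ 2103 (mod 2431), where 2431 = lcm(187, 143).
gcd(2431, 4961) = 11 and 11 | (1806 − 2103), so the pair is consistent; merging gives x ≡ 16689 (mod 1096381), where 1096381 = lcm(2431, 4961).
The solution is unique modulo lcm(187, 143, 4961) = 1096381.

16689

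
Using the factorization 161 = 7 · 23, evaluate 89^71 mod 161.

Mod 7: 89 ≡ 5; by Fermat, exponent reduces to 71 mod 6 = 5; 5^5 ≡ 3 (mod 7).
Mod 23: 89 ≡ 20; by Fermat, exponent reduces to 71 mod 22 = 5; 20^5 ≡ 10 (mod 23).
Combine by CRT: x ≡ 3 (mod 7), x ≡ 10 (mod 23) ⇒ x ≡ 10 (mod 161).

10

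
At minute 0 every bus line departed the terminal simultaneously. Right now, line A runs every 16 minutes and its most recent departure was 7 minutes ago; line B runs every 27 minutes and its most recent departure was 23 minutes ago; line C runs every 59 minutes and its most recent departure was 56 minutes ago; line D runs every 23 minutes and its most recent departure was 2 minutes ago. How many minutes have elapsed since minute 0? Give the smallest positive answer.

The moduli are pairwise coprime; N = 16·27·59·23 = 586224.
N/16 = 36639; 36639 ≡ 15 (mod 16); 15·15 ≡ 1, so inverse 15.
N/27 = 21712; 21712 ≡ 4 (mod 27); 4·7 ≡ 1, so inverse 7.
N/59 = 9936; 9936 ≡ 24 (mod 59); 24·32 ≡ 1, so inverse 32.
N/23 = 25488; 25488 ≡ 4 (mod 23); 4·6 ≡ 1, so inverse 6.
t ≡ 7·36639·15 + 23·21712·7 + 56·9936·32 + 2·25488·6 = 25453895.
25453895 mod 586224 = 246263.

246263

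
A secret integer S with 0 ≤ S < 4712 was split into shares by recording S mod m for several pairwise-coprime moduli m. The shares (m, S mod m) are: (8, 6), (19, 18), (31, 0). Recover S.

The moduli are pairwise coprime; N = 8·19·31 = 4712.
N/8 = 589; 589 ≡ 5 (mod 8); 5·5 ≡ 1, so inverse 5.
N/19 = 248; 248 ≡ 1 (mod 19), inverse 1.
N/31 = 152; 152 ≡ 28 (mod 31); 28·10 ≡ 1, so inverse 10.
S ≡ 6·589·5 + 18·248·1 + 0·152·10 = 22134.
22134 mod 4712 = 3286.

3286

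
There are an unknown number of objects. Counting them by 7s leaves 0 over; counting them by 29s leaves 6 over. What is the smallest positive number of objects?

35

Combine the congruences pairwise.
From N ≡ 0 (mod 7) write N = 0 + 7t. Substituting into N ≡ 6 (mod 29) gives 7t ≡ 6 (mod 29), and since 7⁻¹ ≡ 25 (mod 29), t ≡ 5. Hence N ≡ 0 + 7·5 = 35 (mod 203).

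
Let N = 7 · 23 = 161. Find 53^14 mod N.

2

Mod 7: 53 ≡ 4; by Fermat, exponent reduces to 14 mod 6 = 2; 4^2 ≡ 2 (mod 7).
Mod 23: 53 ≡ 7; 7^14 ≡ 2 (mod 23).
Combine by CRT: x ≡ 2 (mod 7), x ≡ 2 (mod 23) ⇒ x ≡ 2 (mod 161).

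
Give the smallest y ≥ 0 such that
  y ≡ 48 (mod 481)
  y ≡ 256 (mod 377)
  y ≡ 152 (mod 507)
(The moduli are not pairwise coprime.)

335786

Combine the congruences pairwise.
gcd(481, 377) = 13 and 13 | (256 − 48), so the pair is consistent; merging gives y ≡ 1010 (mod 13949), where 13949 = lcm(481, 377).
gcd(13949, 507) = 13 and 13 | (152 − 1010), so the pair is consistent; merging gives y ≡ 335786 (mod 544011), where 544011 = lcm(13949, 507).
The solution is unique modulo lcm(481, 377, 507) = 544011.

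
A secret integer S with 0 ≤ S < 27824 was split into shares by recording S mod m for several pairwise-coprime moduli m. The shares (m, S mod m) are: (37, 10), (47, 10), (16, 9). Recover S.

22617

The moduli are pairwise coprime; N = 37·47·16 = 27824.
N/37 = 752; 752 ≡ 12 (mod 37); 12·34 ≡ 1, so inverse 34.
N/47 = 592; 592 ≡ 28 (mod 47); 28·42 ≡ 1, so inverse 42.
N/16 = 1739; 1739 ≡ 11 (mod 16); 11·3 ≡ 1, so inverse 3.
S ≡ 10·752·34 + 10·592·42 + 9·1739·3 = 551273.
551273 mod 27824 = 22617.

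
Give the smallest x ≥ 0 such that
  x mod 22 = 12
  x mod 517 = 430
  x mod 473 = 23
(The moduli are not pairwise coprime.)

34552

gcd(22, 517) = 11 and 11 | (430 − 12), so the pair is consistent; merging gives x ≡ 430 (mod 1034), where 1034 = lcm(22, 517).
gcd(1034, 473) = 11 and 11 | (23 − 430), so the pair is consistent; merging gives x ≡ 34552 (mod 44462), where 44462 = lcm(1034, 473).
The solution is unique modulo lcm(22, 517, 473) = 44462.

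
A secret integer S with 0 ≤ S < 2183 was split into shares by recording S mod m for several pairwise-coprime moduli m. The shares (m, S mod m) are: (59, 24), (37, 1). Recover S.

260

From S ≡ 24 (mod 59) write S = 24 + 59t. Substituting into S ≡ 1 (mod 37) gives 59t ≡ 14 (mod 37), and since 22⁻¹ ≡ 32 (mod 37), t ≡ 4. Hence S ≡ 24 + 59·4 = 260 (mod 2183).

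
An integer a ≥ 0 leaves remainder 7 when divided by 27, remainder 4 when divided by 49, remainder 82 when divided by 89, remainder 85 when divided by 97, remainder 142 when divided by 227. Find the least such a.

From a ≡ 7 (mod 27) write a = 7 + 27t. Substituting into a ≡ 4 (mod 49) gives 27t ≡ 46 (mod 49), and since 27⁻¹ ≡ 20 (mod 49), t ≡ 38. Hence a ≡ 7 + 27·38 = 1033 (mod 1323).
From a ≡ 1033 (mod 1323) write a = 1033 + 1323t. Substituting into a ≡ 82 (mod 89) gives 1323t ≡ 28 (mod 89), and since 77⁻¹ ≡ 37 (mod 89), t ≡ 57. Hence a ≡ 1033 + 1323·57 = 76444 (mod 117747).
From a ≡ 76444 (mod 117747) write a = 76444 + 117747t. Substituting into a ≡ 85 (mod 97) gives 117747t ≡ 77 (mod 97), and since 86⁻¹ ≡ 44 (mod 97), t ≡ 90. Hence a ≡ 76444 + 117747·90 = 10673674 (mod 11421459).
From a ≡ 10673674 (mod 11421459) write a = 10673674 + 11421459t. Substituting into a ≡ 142 (mod 227) gives 11421459t ≡ 8 (mod 227), and since 181⁻¹ ≡ 74 (mod 227), t ≡ 138. Hence a ≡ 10673674 + 11421459·138 = 1586835016 (mod 2592671193).

1586835016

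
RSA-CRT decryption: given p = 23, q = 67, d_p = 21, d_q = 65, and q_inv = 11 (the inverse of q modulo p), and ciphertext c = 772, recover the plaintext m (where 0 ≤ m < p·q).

m₁ = c^(d_p) mod p: c ≡ 13 (mod 23), and 13^21 mod 23 = 16.
m₂ = c^(d_q) mod q: c ≡ 35 (mod 67), and 35^65 mod 67 = 23.
h = q_inv·(m₁ − m₂) mod p = 11·(16 − 23) mod 23 = 15.
m = m₂ + h·q = 23 + 15·67 = 1028.

1028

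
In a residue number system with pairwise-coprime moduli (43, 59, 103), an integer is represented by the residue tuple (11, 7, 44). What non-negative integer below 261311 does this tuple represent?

The moduli are pairwise coprime; N = 43·59·103 = 261311.
N/43 = 6077; 6077 ≡ 14 (mod 43); 14·40 ≡ 1, so inverse 40.
N/59 = 4429; 4429 ≡ 4 (mod 59); 4·15 ≡ 1, so inverse 15.
N/103 = 2537; 2537 ≡ 65 (mod 103); 65·84 ≡ 1, so inverse 84.
x ≡ 11·6077·40 + 7·4429·15 + 44·2537·84 = 12515677.
12515677 mod 261311 = 234060.

234060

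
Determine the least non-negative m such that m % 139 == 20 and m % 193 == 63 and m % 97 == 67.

1759065

The moduli are pairwise coprime; N = 139·193·97 = 2602219.
N/139 = 18721; 18721 ≡ 95 (mod 139); 95·60 ≡ 1, so inverse 60.
N/193 = 13483; 13483 ≡ 166 (mod 193); 166·50 ≡ 1, so inverse 50.
N/97 = 26827; 26827 ≡ 55 (mod 97); 55·30 ≡ 1, so inverse 30.
m ≡ 20·18721·60 + 63·13483·50 + 67·26827·30 = 118858920.
118858920 mod 2602219 = 1759065.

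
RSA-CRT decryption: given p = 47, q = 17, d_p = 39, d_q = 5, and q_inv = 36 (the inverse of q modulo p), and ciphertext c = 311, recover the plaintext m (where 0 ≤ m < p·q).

m₁ = c^(d_p) mod p: c ≡ 29 (mod 47), and 29^39 mod 47 = 39.
m₂ = c^(d_q) mod q: c ≡ 5 (mod 17), and 5^5 mod 17 = 14.
h = q_inv·(m₁ − m₂) mod p = 36·(39 − 14) mod 47 = 7.
m = m₂ + h·q = 14 + 7·17 = 133.

133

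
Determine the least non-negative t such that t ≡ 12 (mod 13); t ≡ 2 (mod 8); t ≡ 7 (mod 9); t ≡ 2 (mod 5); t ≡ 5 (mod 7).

11842

The moduli are pairwise coprime; N = 13·8·9·5·7 = 32760.
N/13 = 2520; 2520 ≡ 11 (mod 13); 11·6 ≡ 1, so inverse 6.
N/8 = 4095; 4095 ≡ 7 (mod 8); 7·7 ≡ 1, so inverse 7.
N/9 = 3640; 3640 ≡ 4 (mod 9); 4·7 ≡ 1, so inverse 7.
N/5 = 6552; 6552 ≡ 2 (mod 5); 2·3 ≡ 1, so inverse 3.
N/7 = 4680; 4680 ≡ 4 (mod 7); 4·2 ≡ 1, so inverse 2.
t ≡ 12·2520·6 + 2·4095·7 + 7·3640·7 + 2·6552·3 + 5·4680·2 = 503242.
503242 mod 32760 = 11842.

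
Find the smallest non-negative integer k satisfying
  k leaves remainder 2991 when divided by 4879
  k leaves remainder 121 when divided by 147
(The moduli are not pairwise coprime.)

66418

gcd(4879, 147) = 7 and 7 | (121 − 2991), so the pair is consistent; merging gives k ≡ 66418 (mod 102459), where 102459 = lcm(4879, 147).
The solution is unique modulo lcm(4879, 147) = 102459.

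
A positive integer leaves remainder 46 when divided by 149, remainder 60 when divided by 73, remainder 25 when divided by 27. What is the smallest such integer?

The moduli are pairwise coprime; N = 149·73·27 = 293679.
N/149 = 1971; 1971 ≡ 34 (mod 149); 34·57 ≡ 1, so inverse 57.
N/73 = 4023; 4023 ≡ 8 (mod 73); 8·64 ≡ 1, so inverse 64.
N/27 = 10877; 10877 ≡ 23 (mod 27); 23·20 ≡ 1, so inverse 20.
x ≡ 46·1971·57 + 60·4023·64 + 25·10877·20 = 26054782.
26054782 mod 293679 = 211030.

211030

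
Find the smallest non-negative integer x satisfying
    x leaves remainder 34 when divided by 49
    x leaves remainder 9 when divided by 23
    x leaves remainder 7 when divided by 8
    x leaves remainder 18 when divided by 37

From x ≡ 34 (mod 49) write x = 34 + 49t. Substituting into x ≡ 9 (mod 23) gives 49t ≡ 21 (mod 23), and since 3⁻¹ ≡ 8 (mod 23), t ≡ 7. Hence x ≡ 34 + 49·7 = 377 (mod 1127).
From x ≡ 377 (mod 1127) write x = 377 + 1127t. Substituting into x ≡ 7 (mod 8) gives 1127t ≡ 6 (mod 8), and since 7⁻¹ ≡ 7 (mod 8), t ≡ 2. Hence x ≡ 377 + 1127·2 = 2631 (mod 9016).
From x ≡ 2631 (mod 9016) write x = 2631 + 9016t. Substituting into x ≡ 18 (mod 37) gives 9016t ≡ 14 (mod 37), and since 25⁻¹ ≡ 3 (mod 37), t ≡ 5. Hence x ≡ 2631 + 9016·5 = 47711 (mod 333592).

47711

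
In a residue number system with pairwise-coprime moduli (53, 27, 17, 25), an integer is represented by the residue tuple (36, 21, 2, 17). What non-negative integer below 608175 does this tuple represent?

546042

The moduli are pairwise coprime; N = 53·27·17·25 = 608175.
N/53 = 11475; 11475 ≡ 27 (mod 53); 27·2 ≡ 1, so inverse 2.
N/27 = 22525; 22525 ≡ 7 (mod 27); 7·4 ≡ 1, so inverse 4.
N/17 = 35775; 35775 ≡ 7 (mod 17); 7·5 ≡ 1, so inverse 5.
N/25 = 24327; 24327 ≡ 2 (mod 25); 2·13 ≡ 1, so inverse 13.
x ≡ 36·11475·2 + 21·22525·4 + 2·35775·5 + 17·24327·13 = 8452317.
8452317 mod 608175 = 546042.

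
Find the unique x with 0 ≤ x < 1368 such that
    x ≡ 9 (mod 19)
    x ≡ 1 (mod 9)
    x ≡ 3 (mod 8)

883

The moduli are pairwise coprime; N = 19·9·8 = 1368.
N/19 = 72; 72 ≡ 15 (mod 19); 15·14 ≡ 1, so inverse 14.
N/9 = 152; 152 ≡ 8 (mod 9); 8·8 ≡ 1, so inverse 8.
N/8 = 171; 171 ≡ 3 (mod 8); 3·3 ≡ 1, so inverse 3.
x ≡ 9·72·14 + 1·152·8 + 3·171·3 = 11827.
11827 mod 1368 = 883.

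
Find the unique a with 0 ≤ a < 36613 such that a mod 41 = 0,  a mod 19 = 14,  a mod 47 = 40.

29274

From a ≡ 0 (mod 41) write a = 0 + 41t. Substituting into a ≡ 14 (mod 19) gives 41t ≡ 14 (mod 19), and since 3⁻¹ ≡ 13 (mod 19), t ≡ 11. Hence a ≡ 0 + 41·11 = 451 (mod 779).
From a ≡ 451 (mod 779) write a = 451 + 779t. Substituting into a ≡ 40 (mod 47) gives 779t ≡ 12 (mod 47), and since 27⁻¹ ≡ 7 (mod 47), t ≡ 37. Hence a ≡ 451 + 779·37 = 29274 (mod 36613).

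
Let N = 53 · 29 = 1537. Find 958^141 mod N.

Mod 53: 958 ≡ 4; by Fermat, exponent reduces to 141 mod 52 = 37; 4^37 ≡ 43 (mod 53).
Mod 29: 958 ≡ 1; by Fermat, exponent reduces to 141 mod 28 = 1; 1^1 ≡ 1 (mod 29).
Combine by CRT: x ≡ 43 (mod 53), x ≡ 1 (mod 29) ⇒ x ≡ 1103 (mod 1537).

1103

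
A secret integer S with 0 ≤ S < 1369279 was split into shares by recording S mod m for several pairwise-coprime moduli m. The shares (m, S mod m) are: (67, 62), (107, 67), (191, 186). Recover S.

The moduli are pairwise coprime; N = 67·107·191 = 1369279.
N/67 = 20437; 20437 ≡ 2 (mod 67); 2·34 ≡ 1, so inverse 34.
N/107 = 12797; 12797 ≡ 64 (mod 107); 64·102 ≡ 1, so inverse 102.
N/191 = 7169; 7169 ≡ 102 (mod 191); 102·103 ≡ 1, so inverse 103.
S ≡ 62·20437·34 + 67·12797·102 + 186·7169·103 = 267879596.
267879596 mod 1369279 = 870191.

870191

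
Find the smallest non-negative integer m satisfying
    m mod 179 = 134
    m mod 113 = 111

From m ≡ 134 (mod 179) write m = 134 + 179t. Substituting into m ≡ 111 (mod 113) gives 179t ≡ 90 (mod 113), and since 66⁻¹ ≡ 12 (mod 113), t ≡ 63. Hence m ≡ 134 + 179·63 = 11411 (mod 20227).

11411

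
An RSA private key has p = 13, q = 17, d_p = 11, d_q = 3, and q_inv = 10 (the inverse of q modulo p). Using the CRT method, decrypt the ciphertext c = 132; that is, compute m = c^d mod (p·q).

m₁ = c^(d_p) mod p: c ≡ 2 (mod 13), and 2^11 mod 13 = 7.
m₂ = c^(d_q) mod q: c ≡ 13 (mod 17), and 13^3 mod 17 = 4.
h = q_inv·(m₁ − m₂) mod p = 10·(7 − 4) mod 13 = 4.
m = m₂ + h·q = 4 + 4·17 = 72.

72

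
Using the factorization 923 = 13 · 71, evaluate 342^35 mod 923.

Mod 13: 342 ≡ 4; by Fermat, exponent reduces to 35 mod 12 = 11; 4^11 ≡ 10 (mod 13).
Mod 71: 342 ≡ 58; 58^35 ≡ 1 (mod 71).
Combine by CRT: x ≡ 10 (mod 13), x ≡ 1 (mod 71) ⇒ x ≡ 569 (mod 923).

569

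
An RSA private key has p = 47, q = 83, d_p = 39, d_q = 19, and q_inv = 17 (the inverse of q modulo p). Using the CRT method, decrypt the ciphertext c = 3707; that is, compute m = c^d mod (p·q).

m₁ = c^(d_p) mod p: c ≡ 41 (mod 47), and 41^39 mod 47 = 35.
m₂ = c^(d_q) mod q: c ≡ 55 (mod 83), and 55^19 mod 83 = 39.
h = q_inv·(m₁ − m₂) mod p = 17·(35 − 39) mod 47 = 26.
m = m₂ + h·q = 39 + 26·83 = 2197.

2197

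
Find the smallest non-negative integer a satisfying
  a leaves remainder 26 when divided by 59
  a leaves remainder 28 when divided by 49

From a ≡ 26 (mod 59) write a = 26 + 59t. Substituting into a ≡ 28 (mod 49) gives 59t ≡ 2 (mod 49), and since 10⁻¹ ≡ 5 (mod 49), t ≡ 10. Hence a ≡ 26 + 59·10 = 616 (mod 2891).

616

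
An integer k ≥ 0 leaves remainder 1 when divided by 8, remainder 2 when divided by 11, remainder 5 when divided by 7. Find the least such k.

145

From k ≡ 1 (mod 8) write k = 1 + 8t. Substituting into k ≡ 2 (mod 11) gives 8t ≡ 1 (mod 11), and since 8⁻¹ ≡ 7 (mod 11), t ≡ 7. Hence k ≡ 1 + 8·7 = 57 (mod 88).
From k ≡ 57 (mod 88) write k = 57 + 88t. Substituting into k ≡ 5 (mod 7) gives 88t ≡ 4 (mod 7), and since 4⁻¹ ≡ 2 (mod 7), t ≡ 1. Hence k ≡ 57 + 88·1 = 145 (mod 616).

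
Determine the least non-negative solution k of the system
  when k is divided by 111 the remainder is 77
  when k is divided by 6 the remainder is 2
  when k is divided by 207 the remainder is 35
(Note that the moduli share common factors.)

10178

gcd(111, 6) = 3 and 3 | (2 − 77), so the pair is consistent; merging gives k ≡ 188 (mod 222), where 222 = lcm(111, 6).
gcd(222, 207) = 3 and 3 | (35 − 188), so the pair is consistent; merging gives k ≡ 10178 (mod 15318), where 15318 = lcm(222, 207).
The solution is unique modulo lcm(111, 6, 207) = 15318.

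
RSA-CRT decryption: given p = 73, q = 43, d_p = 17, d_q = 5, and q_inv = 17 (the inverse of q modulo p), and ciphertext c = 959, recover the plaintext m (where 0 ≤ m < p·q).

m₁ = c^(d_p) mod p: c ≡ 10 (mod 73), and 10^17 mod 73 = 10.
m₂ = c^(d_q) mod q: c ≡ 13 (mod 43), and 13^5 mod 43 = 31.
h = q_inv·(m₁ − m₂) mod p = 17·(10 − 31) mod 73 = 8.
m = m₂ + h·q = 31 + 8·43 = 375.

375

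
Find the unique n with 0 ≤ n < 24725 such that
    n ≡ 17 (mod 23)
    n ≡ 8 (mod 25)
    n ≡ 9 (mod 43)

6158

From n ≡ 17 (mod 23) write n = 17 + 23t. Substituting into n ≡ 8 (mod 25) gives 23t ≡ 16 (mod 25), and since 23⁻¹ ≡ 12 (mod 25), t ≡ 17. Hence n ≡ 17 + 23·17 = 408 (mod 575).
From n ≡ 408 (mod 575) write n = 408 + 575t. Substituting into n ≡ 9 (mod 43) gives 575t ≡ 31 (mod 43), and since 16⁻¹ ≡ 35 (mod 43), t ≡ 10. Hence n ≡ 408 + 575·10 = 6158 (mod 24725).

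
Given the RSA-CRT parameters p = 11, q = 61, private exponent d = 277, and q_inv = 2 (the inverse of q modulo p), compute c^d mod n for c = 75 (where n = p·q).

d_p = d mod (p−1) = 277 mod 10 = 7; d_q = d mod (q−1) = 37.
m₁ = c^(d_p) mod p: c ≡ 9 (mod 11), and 9^7 mod 11 = 4.
m₂ = c^(d_q) mod q: c ≡ 14 (mod 61), and 14^37 mod 61 = 14.
h = q_inv·(m₁ − m₂) mod p = 2·(4 − 14) mod 11 = 2.
m = m₂ + h·q = 14 + 2·61 = 136.

136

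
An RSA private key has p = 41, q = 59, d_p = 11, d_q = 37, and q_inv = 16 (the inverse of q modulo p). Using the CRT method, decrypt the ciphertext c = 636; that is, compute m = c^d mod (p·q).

m₁ = c^(d_p) mod p: c ≡ 21 (mod 41), and 21^11 mod 41 = 20.
m₂ = c^(d_q) mod q: c ≡ 46 (mod 59), and 46^37 mod 59 = 25.
h = q_inv·(m₁ − m₂) mod p = 16·(20 − 25) mod 41 = 2.
m = m₂ + h·q = 25 + 2·59 = 143.

143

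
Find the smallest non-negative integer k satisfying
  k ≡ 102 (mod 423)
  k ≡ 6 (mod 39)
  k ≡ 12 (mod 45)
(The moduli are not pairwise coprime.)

23367

gcd(423, 39) = 3 and 3 | (6 − 102), so the pair is consistent; merging gives k ≡ 1371 (mod 5499), where 5499 = lcm(423, 39).
gcd(5499, 45) = 9 and 9 | (12 − 1371), so the pair is consistent; merging gives k ≡ 23367 (mod 27495), where 27495 = lcm(5499, 45).
The solution is unique modulo lcm(423, 39, 45) = 27495.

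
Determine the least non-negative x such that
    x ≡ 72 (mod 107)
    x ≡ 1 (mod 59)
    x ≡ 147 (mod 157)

The moduli are pairwise coprime; N = 107·59·157 = 991141.
N/107 = 9263; 9263 ≡ 61 (mod 107); 61·100 ≡ 1, so inverse 100.
N/59 = 16799; 16799 ≡ 43 (mod 59); 43·11 ≡ 1, so inverse 11.
N/157 = 6313; 6313 ≡ 33 (mod 157); 33·138 ≡ 1, so inverse 138.
x ≡ 72·9263·100 + 1·16799·11 + 147·6313·138 = 194943907.
194943907 mod 991141 = 680271.

680271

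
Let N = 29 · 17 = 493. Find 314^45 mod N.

281

Mod 29: 314 ≡ 24; by Fermat, exponent reduces to 45 mod 28 = 17; 24^17 ≡ 20 (mod 29).
Mod 17: 314 ≡ 8; by Fermat, exponent reduces to 45 mod 16 = 13; 8^13 ≡ 9 (mod 17).
Combine by CRT: x ≡ 20 (mod 29), x ≡ 9 (mod 17) ⇒ x ≡ 281 (mod 493).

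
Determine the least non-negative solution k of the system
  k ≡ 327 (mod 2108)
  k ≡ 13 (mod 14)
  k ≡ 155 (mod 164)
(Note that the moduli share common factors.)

548407

Combine the congruences pairwise.
gcd(2108, 14) = 2 and 2 | (13 − 327), so the pair is consistent; merging gives k ≡ 2435 (mod 14756), where 14756 = lcm(2108, 14).
gcd(14756, 164) = 4 and 4 | (155 − 2435), so the pair is consistent; merging gives k ≡ 548407 (mod 604996), where 604996 = lcm(14756, 164).
The solution is unique modulo lcm(2108, 14, 164) = 604996.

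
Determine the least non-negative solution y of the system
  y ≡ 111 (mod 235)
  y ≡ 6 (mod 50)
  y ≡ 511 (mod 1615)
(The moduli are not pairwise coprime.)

gcd(235, 50) = 5 and 5 | (6 − 111), so the pair is consistent; merging gives y ≡ 1756 (mod 2350), where 2350 = lcm(235, 50).
gcd(2350, 1615) = 5 and 5 | (511 − 1756), so the pair is consistent; merging gives y ≡ 199156 (mod 759050), where 759050 = lcm(2350, 1615).
The solution is unique modulo lcm(235, 50, 1615) = 759050.

199156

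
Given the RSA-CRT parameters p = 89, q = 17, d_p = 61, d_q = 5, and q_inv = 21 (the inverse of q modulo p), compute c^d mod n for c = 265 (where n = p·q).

m₁ = c^(d_p) mod p: c ≡ 87 (mod 89), and 87^61 mod 89 = 25.
m₂ = c^(d_q) mod q: c ≡ 10 (mod 17), and 10^5 mod 17 = 6.
h = q_inv·(m₁ − m₂) mod p = 21·(25 − 6) mod 89 = 43.
m = m₂ + h·q = 6 + 43·17 = 737.

737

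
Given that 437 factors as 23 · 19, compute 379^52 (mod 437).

77

Mod 23: 379 ≡ 11; by Fermat, exponent reduces to 52 mod 22 = 8; 11^8 ≡ 8 (mod 23).
Mod 19: 379 ≡ 18; by Fermat, exponent reduces to 52 mod 18 = 16; 18^16 ≡ 1 (mod 19).
Combine by CRT: x ≡ 8 (mod 23), x ≡ 1 (mod 19) ⇒ x ≡ 77 (mod 437).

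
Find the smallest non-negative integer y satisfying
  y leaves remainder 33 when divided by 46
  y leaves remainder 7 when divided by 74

gcd(46, 74) = 2 and 2 | (7 − 33), so the pair is consistent; merging gives y ≡ 1413 (mod 1702), where 1702 = lcm(46, 74).
The solution is unique modulo lcm(46, 74) = 1702.

1413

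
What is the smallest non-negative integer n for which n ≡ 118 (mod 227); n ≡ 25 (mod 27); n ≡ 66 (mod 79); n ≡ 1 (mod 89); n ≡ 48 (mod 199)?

Combine the congruences pairwise.
From n ≡ 118 (mod 227) write n = 118 + 227t. Substituting into n ≡ 25 (mod 27) gives 227t ≡ 15 (mod 27), and since 11⁻¹ ≡ 5 (mod 27), t ≡ 21. Hence n ≡ 118 + 227·21 = 4885 (mod 6129).
From n ≡ 4885 (mod 6129) write n = 4885 + 6129t. Substituting into n ≡ 66 (mod 79) gives 6129t ≡ 0 (mod 79), and since 46⁻¹ ≡ 67 (mod 79), t ≡ 0. Hence n ≡ 4885 + 6129·0 = 4885 (mod 484191).
From n ≡ 4885 (mod 484191) write n = 4885 + 484191t. Substituting into n ≡ 1 (mod 89) gives 484191t ≡ 11 (mod 89), and since 31⁻¹ ≡ 23 (mod 89), t ≡ 75. Hence n ≡ 4885 + 484191·75 = 36319210 (mod 43092999).
From n ≡ 36319210 (mod 43092999) write n = 36319210 + 43092999t. Substituting into n ≡ 48 (mod 199) gives 43092999t ≡ 129 (mod 199), and since 146⁻¹ ≡ 15 (mod 199), t ≡ 144. Hence n ≡ 36319210 + 43092999·144 = 6241711066 (mod 8575506801).

6241711066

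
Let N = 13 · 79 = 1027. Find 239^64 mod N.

209

Mod 13: 239 ≡ 5; by Fermat, exponent reduces to 64 mod 12 = 4; 5^4 ≡ 1 (mod 13).
Mod 79: 239 ≡ 2; 2^64 ≡ 51 (mod 79).
Combine by CRT: x ≡ 1 (mod 13), x ≡ 51 (mod 79) ⇒ x ≡ 209 (mod 1027).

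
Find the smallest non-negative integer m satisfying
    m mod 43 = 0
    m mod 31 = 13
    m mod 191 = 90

171226

From m ≡ 0 (mod 43) write m = 0 + 43t. Substituting into m ≡ 13 (mod 31) gives 43t ≡ 13 (mod 31), and since 12⁻¹ ≡ 13 (mod 31), t ≡ 14. Hence m ≡ 0 + 43·14 = 602 (mod 1333).
From m ≡ 602 (mod 1333) write m = 602 + 1333t. Substituting into m ≡ 90 (mod 191) gives 1333t ≡ 61 (mod 191), and since 187⁻¹ ≡ 143 (mod 191), t ≡ 128. Hence m ≡ 602 + 1333·128 = 171226 (mod 254603).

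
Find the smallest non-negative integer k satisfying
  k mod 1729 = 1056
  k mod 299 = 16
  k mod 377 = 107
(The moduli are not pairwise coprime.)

gcd(1729, 299) = 13 and 13 | (16 − 1056), so the pair is consistent; merging gives k ≡ 28720 (mod 39767), where 39767 = lcm(1729, 299).
gcd(39767, 377) = 13 and 13 | (107 − 28720), so the pair is consistent; merging gives k ≡ 943361 (mod 1153243), where 1153243 = lcm(39767, 377).
The solution is unique modulo lcm(1729, 299, 377) = 1153243.

943361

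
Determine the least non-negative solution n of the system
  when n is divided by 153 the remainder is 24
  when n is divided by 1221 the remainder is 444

46842

gcd(153, 1221) = 3 and 3 | (444 − 24), so the pair is consistent; merging gives n ≡ 46842 (mod 62271), where 62271 = lcm(153, 1221).
The solution is unique modulo lcm(153, 1221) = 62271.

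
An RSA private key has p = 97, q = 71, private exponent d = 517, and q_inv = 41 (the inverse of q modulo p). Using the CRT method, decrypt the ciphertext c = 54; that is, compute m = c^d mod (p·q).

d_p = d mod (p−1) = 517 mod 96 = 37; d_q = d mod (q−1) = 27.
m₁ = c^(d_p) mod p: c ≡ 54 (mod 97), and 54^37 mod 97 = 43.
m₂ = c^(d_q) mod q: c ≡ 54 (mod 71), and 54^27 mod 71 = 5.
h = q_inv·(m₁ − m₂) mod p = 41·(43 − 5) mod 97 = 6.
m = m₂ + h·q = 5 + 6·71 = 431.

431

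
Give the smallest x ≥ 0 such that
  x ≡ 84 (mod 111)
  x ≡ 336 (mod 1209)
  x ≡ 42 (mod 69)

875652

gcd(111, 1209) = 3 and 3 | (336 − 84), so the pair is consistent; merging gives x ≡ 25725 (mod 44733), where 44733 = lcm(111, 1209).
gcd(44733, 69) = 3 and 3 | (42 − 25725), so the pair is consistent; merging gives x ≡ 875652 (mod 1028859), where 1028859 = lcm(44733, 69).
The solution is unique modulo lcm(111, 1209, 69) = 1028859.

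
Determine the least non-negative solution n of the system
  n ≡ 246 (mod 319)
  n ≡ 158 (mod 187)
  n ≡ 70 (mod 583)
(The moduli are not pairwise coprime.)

180800

gcd(319, 187) = 11 and 11 | (158 − 246), so the pair is consistent; merging gives n ≡ 1841 (mod 5423), where 5423 = lcm(319, 187).
gcd(5423, 583) = 11 and 11 | (70 − 1841), so the pair is consistent; merging gives n ≡ 180800 (mod 287419), where 287419 = lcm(5423, 583).
The solution is unique modulo lcm(319, 187, 583) = 287419.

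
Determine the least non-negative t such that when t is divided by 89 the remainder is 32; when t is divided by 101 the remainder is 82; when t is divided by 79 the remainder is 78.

447613

Combine the congruences pairwise.
From t ≡ 32 (mod 89) write t = 32 + 89s. Substituting into t ≡ 82 (mod 101) gives 89s ≡ 50 (mod 101), and since 89⁻¹ ≡ 42 (mod 101), s ≡ 80. Hence t ≡ 32 + 89·80 = 7152 (mod 8989).
From t ≡ 7152 (mod 8989) write t = 7152 + 8989s. Substituting into t ≡ 78 (mod 79) gives 8989s ≡ 36 (mod 79), and since 62⁻¹ ≡ 65 (mod 79), s ≡ 49. Hence t ≡ 7152 + 8989·49 = 447613 (mod 710131).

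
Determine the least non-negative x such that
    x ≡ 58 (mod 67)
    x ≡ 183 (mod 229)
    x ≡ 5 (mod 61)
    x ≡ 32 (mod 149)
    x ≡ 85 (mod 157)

From x ≡ 58 (mod 67) write x = 58 + 67t. Substituting into x ≡ 183 (mod 229) gives 67t ≡ 125 (mod 229), and since 67⁻¹ ≡ 188 (mod 229), t ≡ 142. Hence x ≡ 58 + 67·142 = 9572 (mod 15343).
From x ≡ 9572 (mod 15343) write x = 9572 + 15343t. Substituting into x ≡ 5 (mod 61) gives 15343t ≡ 10 (mod 61), and since 32⁻¹ ≡ 21 (mod 61), t ≡ 27. Hence x ≡ 9572 + 15343·27 = 423833 (mod 935923).
From x ≡ 423833 (mod 935923) write x = 423833 + 935923t. Substituting into x ≡ 32 (mod 149) gives 935923t ≡ 104 (mod 149), and since 54⁻¹ ≡ 69 (mod 149), t ≡ 24. Hence x ≡ 423833 + 935923·24 = 22885985 (mod 139452527).
From x ≡ 22885985 (mod 139452527) write x = 22885985 + 139452527t. Substituting into x ≡ 85 (mod 157) gives 139452527t ≡ 147 (mod 157), and since 103⁻¹ ≡ 125 (mod 157), t ≡ 6. Hence x ≡ 22885985 + 139452527·6 = 859601147 (mod 21894046739).

859601147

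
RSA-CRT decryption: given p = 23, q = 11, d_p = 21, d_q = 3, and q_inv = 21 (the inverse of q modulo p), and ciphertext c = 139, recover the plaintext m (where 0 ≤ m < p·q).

m₁ = c^(d_p) mod p: c ≡ 1 (mod 23), and 1^21 mod 23 = 1.
m₂ = c^(d_q) mod q: c ≡ 7 (mod 11), and 7^3 mod 11 = 2.
h = q_inv·(m₁ − m₂) mod p = 21·(1 − 2) mod 23 = 2.
m = m₂ + h·q = 2 + 2·11 = 24.

24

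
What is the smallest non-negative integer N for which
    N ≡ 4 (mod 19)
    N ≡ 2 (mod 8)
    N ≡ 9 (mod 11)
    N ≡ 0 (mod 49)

The moduli are pairwise coprime; M = 19·8·11·49 = 81928.
M/19 = 4312; 4312 ≡ 18 (mod 19); 18·18 ≡ 1, so inverse 18.
M/8 = 10241; 10241 ≡ 1 (mod 8), inverse 1.
M/11 = 7448; 7448 ≡ 1 (mod 11), inverse 1.
M/49 = 1672; 1672 ≡ 6 (mod 49); 6·41 ≡ 1, so inverse 41.
N ≡ 4·4312·18 + 2·10241·1 + 9·7448·1 + 0·1672·41 = 397978.
397978 mod 81928 = 70266.

70266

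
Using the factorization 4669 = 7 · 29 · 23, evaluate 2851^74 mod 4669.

3980

Mod 7: 2851 ≡ 2; by Fermat, exponent reduces to 74 mod 6 = 2; 2^2 ≡ 4 (mod 7).
Mod 29: 2851 ≡ 9; by Fermat, exponent reduces to 74 mod 28 = 18; 9^18 ≡ 7 (mod 29).
Mod 23: 2851 ≡ 22; by Fermat, exponent reduces to 74 mod 22 = 8; 22^8 ≡ 1 (mod 23).
Combine by CRT: x ≡ 4 (mod 7), x ≡ 7 (mod 29), x ≡ 1 (mod 23) ⇒ x ≡ 3980 (mod 4669).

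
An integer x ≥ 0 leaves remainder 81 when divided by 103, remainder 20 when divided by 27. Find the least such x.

2450

Combine the congruences pairwise.
From x ≡ 81 (mod 103) write x = 81 + 103t. Substituting into x ≡ 20 (mod 27) gives 103t ≡ 20 (mod 27), and since 22⁻¹ ≡ 16 (mod 27), t ≡ 23. Hence x ≡ 81 + 103·23 = 2450 (mod 2781).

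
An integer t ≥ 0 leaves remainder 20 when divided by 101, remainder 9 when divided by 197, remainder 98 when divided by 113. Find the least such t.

1853976

From t ≡ 20 (mod 101) write t = 20 + 101s. Substituting into t ≡ 9 (mod 197) gives 101s ≡ 186 (mod 197), and since 101⁻¹ ≡ 158 (mod 197), s ≡ 35. Hence t ≡ 20 + 101·35 = 3555 (mod 19897).
From t ≡ 3555 (mod 19897) write t = 3555 + 19897s. Substituting into t ≡ 98 (mod 113) gives 19897s ≡ 46 (mod 113), and since 9⁻¹ ≡ 88 (mod 113), s ≡ 93. Hence t ≡ 3555 + 19897·93 = 1853976 (mod 2248361).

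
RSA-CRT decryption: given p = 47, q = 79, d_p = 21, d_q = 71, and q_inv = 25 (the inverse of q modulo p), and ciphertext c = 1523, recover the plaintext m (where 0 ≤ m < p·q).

m₁ = c^(d_p) mod p: c ≡ 19 (mod 47), and 19^21 mod 47 = 22.
m₂ = c^(d_q) mod q: c ≡ 22 (mod 79), and 22^71 mod 79 = 52.
h = q_inv·(m₁ − m₂) mod p = 25·(22 − 52) mod 47 = 2.
m = m₂ + h·q = 52 + 2·79 = 210.

210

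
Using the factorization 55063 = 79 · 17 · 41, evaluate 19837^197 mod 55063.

21473

Mod 79: 19837 ≡ 8; by Fermat, exponent reduces to 197 mod 78 = 41; 8^41 ≡ 64 (mod 79).
Mod 17: 19837 ≡ 15; by Fermat, exponent reduces to 197 mod 16 = 5; 15^5 ≡ 2 (mod 17).
Mod 41: 19837 ≡ 34; by Fermat, exponent reduces to 197 mod 40 = 37; 34^37 ≡ 30 (mod 41).
Combine by CRT: x ≡ 64 (mod 79), x ≡ 2 (mod 17), x ≡ 30 (mod 41) ⇒ x ≡ 21473 (mod 55063).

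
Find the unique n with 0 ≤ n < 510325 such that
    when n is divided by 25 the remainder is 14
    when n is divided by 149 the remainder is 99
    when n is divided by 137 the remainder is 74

The moduli are pairwise coprime; M = 25·149·137 = 510325.
M/25 = 20413; 20413 ≡ 13 (mod 25); 13·2 ≡ 1, so inverse 2.
M/149 = 3425; 3425 ≡ 147 (mod 149); 147·74 ≡ 1, so inverse 74.
M/137 = 3725; 3725 ≡ 26 (mod 137); 26·58 ≡ 1, so inverse 58.
n ≡ 14·20413·2 + 99·3425·74 + 74·3725·58 = 41650814.
41650814 mod 510325 = 314489.

314489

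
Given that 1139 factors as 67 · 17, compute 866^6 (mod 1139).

885

Mod 67: 866 ≡ 62; 62^6 ≡ 14 (mod 67).
Mod 17: 866 ≡ 16; 16^6 ≡ 1 (mod 17).
Combine by CRT: x ≡ 14 (mod 67), x ≡ 1 (mod 17) ⇒ x ≡ 885 (mod 1139).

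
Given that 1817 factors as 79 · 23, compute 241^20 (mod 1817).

1108

Mod 79: 241 ≡ 4; 4^20 ≡ 2 (mod 79).
Mod 23: 241 ≡ 11; 11^20 ≡ 4 (mod 23).
Combine by CRT: x ≡ 2 (mod 79), x ≡ 4 (mod 23) ⇒ x ≡ 1108 (mod 1817).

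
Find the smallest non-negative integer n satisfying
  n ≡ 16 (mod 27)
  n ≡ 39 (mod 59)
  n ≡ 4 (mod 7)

The moduli are pairwise coprime; M = 27·59·7 = 11151.
M/27 = 413; 413 ≡ 8 (mod 27); 8·17 ≡ 1, so inverse 17.
M/59 = 189; 189 ≡ 12 (mod 59); 12·5 ≡ 1, so inverse 5.
M/7 = 1593; 1593 ≡ 4 (mod 7); 4·2 ≡ 1, so inverse 2.
n ≡ 16·413·17 + 39·189·5 + 4·1593·2 = 161935.
161935 mod 11151 = 5821.

5821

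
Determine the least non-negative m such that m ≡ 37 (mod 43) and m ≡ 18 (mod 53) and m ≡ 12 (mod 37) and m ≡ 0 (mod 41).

1435205

From m ≡ 37 (mod 43) write m = 37 + 43t. Substituting into m ≡ 18 (mod 53) gives 43t ≡ 34 (mod 53), and since 43⁻¹ ≡ 37 (mod 53), t ≡ 39. Hence m ≡ 37 + 43·39 = 1714 (mod 2279).
From m ≡ 1714 (mod 2279) write m = 1714 + 2279t. Substituting into m ≡ 12 (mod 37) gives 2279t ≡ 0 (mod 37), and since 22⁻¹ ≡ 32 (mod 37), t ≡ 0. Hence m ≡ 1714 + 2279·0 = 1714 (mod 84323).
From m ≡ 1714 (mod 84323) write m = 1714 + 84323t. Substituting into m ≡ 0 (mod 41) gives 84323t ≡ 8 (mod 41), and since 27⁻¹ ≡ 38 (mod 41), t ≡ 17. Hence m ≡ 1714 + 84323·17 = 1435205 (mod 3457243).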